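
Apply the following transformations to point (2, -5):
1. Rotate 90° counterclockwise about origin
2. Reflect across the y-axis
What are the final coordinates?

Step 1: Rotate 90° → (5, 2)
Step 2: Reflect across y-axis → (-5, 2)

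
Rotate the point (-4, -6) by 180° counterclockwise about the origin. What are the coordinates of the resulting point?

Rotation matrix for 180°: [[cos 180°, -sin 180°], [sin 180°, cos 180°]] = [[-1, 0], [0, -1]]
[[-1, 0], [0, -1]] × [-4, -6]ᵀ = [4, 6]ᵀ
Result: (4, 6)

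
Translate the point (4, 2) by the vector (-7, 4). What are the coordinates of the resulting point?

Translation by (-7, 4) (homogeneous matrix [[1, 0, -7], [0, 1, 4], [0, 0, 1]]):
x' = 4 + -7 = -3
y' = 2 + 4 = 6
Result: (-3, 6)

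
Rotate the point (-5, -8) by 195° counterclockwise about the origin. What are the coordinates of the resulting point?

Rotation matrix for 195°: [[cos 195°, -sin 195°], [sin 195°, cos 195°]] ≈ [[-0.965926, 0.258819], [-0.258819, -0.965926]]
[[-0.965926, 0.258819], [-0.258819, -0.965926]] × [-5, -8]ᵀ ≈ [2.7591, 9.0215]ᵀ
Result: (2.7591, 9.0215)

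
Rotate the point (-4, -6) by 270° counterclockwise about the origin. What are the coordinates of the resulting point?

Rotation matrix for 270°: [[cos 270°, -sin 270°], [sin 270°, cos 270°]] = [[0, 1], [-1, 0]]
[[0, 1], [-1, 0]] × [-4, -6]ᵀ = [-6, 4]ᵀ
Result: (-6, 4)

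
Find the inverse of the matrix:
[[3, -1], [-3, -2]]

For [[a,b],[c,d]], inverse = (1/det)·[[d,-b],[-c,a]]
det = (3)(-2) - (-1)(-3) = -6 - 3 = -9
Inverse = (1/-9)·[[-2, 1], [3, 3]]
= [[2/9, -1/9], [-1/3, -1/3]]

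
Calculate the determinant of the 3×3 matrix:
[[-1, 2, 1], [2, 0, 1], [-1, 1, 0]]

Expansion along first row:
det = -1·det([[0,1],[1,0]]) - 2·det([[2,1],[-1,0]]) + 1·det([[2,0],[-1,1]])
    = -1·(0·0 - 1·1) - 2·(2·0 - 1·-1) + 1·(2·1 - 0·-1)
    = -1·-1 - 2·1 + 1·2
    = 1 + -2 + 2 = 1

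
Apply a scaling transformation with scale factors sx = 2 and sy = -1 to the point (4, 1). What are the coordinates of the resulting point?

Scaling matrix:
[[2, 0], [0, -1]]
Result: (4 × 2, 1 × -1) = (8, -1)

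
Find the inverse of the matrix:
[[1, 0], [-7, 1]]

For [[a,b],[c,d]], inverse = (1/det)·[[d,-b],[-c,a]]
det = (1)(1) - (0)(-7) = 1 - 0 = 1
Inverse = [[1, 0], [7, 1]]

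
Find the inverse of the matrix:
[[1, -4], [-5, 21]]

For [[a,b],[c,d]], inverse = (1/det)·[[d,-b],[-c,a]]
det = (1)(21) - (-4)(-5) = 21 - 20 = 1
Inverse = [[21, 4], [5, 1]]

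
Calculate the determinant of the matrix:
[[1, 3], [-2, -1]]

For a 2×2 matrix [[a, b], [c, d]], det = ad - bc
det = (1)(-1) - (3)(-2) = -1 - -6 = 5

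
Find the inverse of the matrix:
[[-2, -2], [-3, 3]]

For [[a,b],[c,d]], inverse = (1/det)·[[d,-b],[-c,a]]
det = (-2)(3) - (-2)(-3) = -6 - 6 = -12
Inverse = (1/-12)·[[3, 2], [3, -2]]
= [[-1/4, -1/6], [-1/4, 1/6]]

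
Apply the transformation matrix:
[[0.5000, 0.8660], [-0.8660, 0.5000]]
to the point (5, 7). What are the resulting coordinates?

Matrix multiplication:
[[0.5000, 0.8660], [-0.8660, 0.5000]] × [5, 7]ᵀ
= [(0.5000)(5) + (0.8660)(7), (-0.8660)(5) + (0.5000)(7)]ᵀ
= [8.5620, -0.8300]ᵀ
Result: (8.5620, -0.8300)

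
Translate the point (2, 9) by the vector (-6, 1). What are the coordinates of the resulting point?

Translation by (-6, 1) (homogeneous matrix [[1, 0, -6], [0, 1, 1], [0, 0, 1]]):
x' = 2 + -6 = -4
y' = 9 + 1 = 10
Result: (-4, 10)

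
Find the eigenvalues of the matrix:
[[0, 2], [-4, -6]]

Characteristic equation: det(A - λI) = 0
λ² - (trace)λ + (det) = 0
trace = 0 + -6 = -6, det = (0)(-6) - (2)(-4) = 8
λ² - (-6)λ + (8) = 0
λ = (-6 ± √((-6)² - 4·(8))) / 2 = (-6 ± √4) / 2
Solving: λ = -4, -2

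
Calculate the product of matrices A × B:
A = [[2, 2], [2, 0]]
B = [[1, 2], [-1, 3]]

Matrix multiplication:
C[0][0] = 2×1 + 2×-1 = 0
C[0][1] = 2×2 + 2×3 = 10
C[1][0] = 2×1 + 0×-1 = 2
C[1][1] = 2×2 + 0×3 = 4
Result: [[0, 10], [2, 4]]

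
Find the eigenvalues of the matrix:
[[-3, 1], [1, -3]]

Characteristic equation: det(A - λI) = 0
λ² - (trace)λ + (det) = 0
trace = -3 + -3 = -6, det = (-3)(-3) - (1)(1) = 8
λ² - (-6)λ + (8) = 0
λ = (-6 ± √((-6)² - 4·(8))) / 2 = (-6 ± √4) / 2
Solving: λ = -4, -2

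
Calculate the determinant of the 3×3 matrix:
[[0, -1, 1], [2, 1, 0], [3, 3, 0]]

Expansion along first row:
det = 0·det([[1,0],[3,0]]) - -1·det([[2,0],[3,0]]) + 1·det([[2,1],[3,3]])
    = 0·(1·0 - 0·3) - -1·(2·0 - 0·3) + 1·(2·3 - 1·3)
    = 0·0 - -1·0 + 1·3
    = 0 + 0 + 3 = 3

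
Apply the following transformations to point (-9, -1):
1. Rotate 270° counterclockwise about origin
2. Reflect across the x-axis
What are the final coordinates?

Step 1: Rotate 270° → (-1, 9)
Step 2: Reflect across x-axis → (-1, -9)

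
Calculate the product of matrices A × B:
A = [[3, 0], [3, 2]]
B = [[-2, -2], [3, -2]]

Matrix multiplication:
C[0][0] = 3×-2 + 0×3 = -6
C[0][1] = 3×-2 + 0×-2 = -6
C[1][0] = 3×-2 + 2×3 = 0
C[1][1] = 3×-2 + 2×-2 = -10
Result: [[-6, -6], [0, -10]]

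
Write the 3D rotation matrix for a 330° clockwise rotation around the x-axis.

Rotation matrix for clockwise 330° around x-axis:
A clockwise rotation by 330° is a counterclockwise rotation by -330°.
cos(-330°) = √3/2, sin(-330°) = 1/2
Result: [[1, 0, 0], [0, √3/2, -1/2], [0, 1/2, √3/2]]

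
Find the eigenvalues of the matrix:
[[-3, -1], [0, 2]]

Characteristic equation: det(A - λI) = 0
λ² - (trace)λ + (det) = 0
trace = -3 + 2 = -1, det = (-3)(2) - (-1)(0) = -6
λ² - (-1)λ + (-6) = 0
λ = (-1 ± √((-1)² - 4·(-6))) / 2 = (-1 ± √25) / 2
Solving: λ = -3, 2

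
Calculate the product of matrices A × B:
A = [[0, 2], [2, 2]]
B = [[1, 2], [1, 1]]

Matrix multiplication:
C[0][0] = 0×1 + 2×1 = 2
C[0][1] = 0×2 + 2×1 = 2
C[1][0] = 2×1 + 2×1 = 4
C[1][1] = 2×2 + 2×1 = 6
Result: [[2, 2], [4, 6]]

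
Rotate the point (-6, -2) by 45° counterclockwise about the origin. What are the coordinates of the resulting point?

Rotation matrix for 45°: [[cos 45°, -sin 45°], [sin 45°, cos 45°]] ≈ [[0.707107, -0.707107], [0.707107, 0.707107]]
[[0.707107, -0.707107], [0.707107, 0.707107]] × [-6, -2]ᵀ ≈ [-2.8284, -5.6569]ᵀ
Result: (-2.8284, -5.6569)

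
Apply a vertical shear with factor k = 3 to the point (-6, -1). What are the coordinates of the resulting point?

Shear matrix for vertical shear with factor k = 3:
[[1, 0], [3, 1]]
Result: (-6, -1) → (-6, -19)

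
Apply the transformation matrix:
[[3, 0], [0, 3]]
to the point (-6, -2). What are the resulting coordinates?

Matrix multiplication:
[[3, 0], [0, 3]] × [-6, -2]ᵀ
= [(3)(-6) + (0)(-2), (0)(-6) + (3)(-2)]ᵀ
= [-18, -6]ᵀ
Result: (-18, -6)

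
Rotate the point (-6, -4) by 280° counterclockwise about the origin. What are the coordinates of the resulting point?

Rotation matrix for 280°: [[cos 280°, -sin 280°], [sin 280°, cos 280°]] ≈ [[0.173648, 0.984808], [-0.984808, 0.173648]]
[[0.173648, 0.984808], [-0.984808, 0.173648]] × [-6, -4]ᵀ ≈ [-4.9811, 5.2143]ᵀ
Result: (-4.9811, 5.2143)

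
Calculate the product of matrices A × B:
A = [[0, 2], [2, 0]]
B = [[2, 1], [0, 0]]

Matrix multiplication:
C[0][0] = 0×2 + 2×0 = 0
C[0][1] = 0×1 + 2×0 = 0
C[1][0] = 2×2 + 0×0 = 4
C[1][1] = 2×1 + 0×0 = 2
Result: [[0, 0], [4, 2]]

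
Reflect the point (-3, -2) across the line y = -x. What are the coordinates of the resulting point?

Reflection across line y = -x: (-3, -2) → (2, 3)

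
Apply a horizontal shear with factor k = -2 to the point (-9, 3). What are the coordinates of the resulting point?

Shear matrix for horizontal shear with factor k = -2:
[[1, -2], [0, 1]]
Result: (-9, 3) → (-15, 3)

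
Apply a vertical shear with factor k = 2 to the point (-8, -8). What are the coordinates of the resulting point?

Shear matrix for vertical shear with factor k = 2:
[[1, 0], [2, 1]]
Result: (-8, -8) → (-8, -24)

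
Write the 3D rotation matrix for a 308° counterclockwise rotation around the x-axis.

Rotation matrix for counterclockwise 308° around x-axis:
cos(308°) = 0.6157, sin(308°) = -0.7880
Result: [[1, 0, 0], [0, 0.6157, 0.7880], [0, -0.7880, 0.6157]]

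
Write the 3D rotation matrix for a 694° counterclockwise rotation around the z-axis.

Rotation matrix for counterclockwise 694° around z-axis:
cos(694°) = 0.8988, sin(694°) = -0.4384
Result: [[0.8988, 0.4384, 0], [-0.4384, 0.8988, 0], [0, 0, 1]]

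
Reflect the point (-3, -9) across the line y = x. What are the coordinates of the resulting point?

Reflection across line y = x: (-3, -9) → (-9, -3)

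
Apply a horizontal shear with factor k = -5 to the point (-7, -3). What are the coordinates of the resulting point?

Shear matrix for horizontal shear with factor k = -5:
[[1, -5], [0, 1]]
Result: (-7, -3) → (8, -3)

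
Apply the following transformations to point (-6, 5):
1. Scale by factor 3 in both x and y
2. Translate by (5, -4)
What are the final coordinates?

Step 1: Scale (-6, 5) by 3 → (-18, 15)
Step 2: Translate by (5, -4) → (-13, 11)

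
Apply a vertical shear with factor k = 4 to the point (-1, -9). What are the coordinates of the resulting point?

Shear matrix for vertical shear with factor k = 4:
[[1, 0], [4, 1]]
Result: (-1, -9) → (-1, -13)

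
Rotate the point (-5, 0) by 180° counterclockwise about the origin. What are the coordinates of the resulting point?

Rotation matrix for 180°: [[cos 180°, -sin 180°], [sin 180°, cos 180°]] = [[-1, 0], [0, -1]]
[[-1, 0], [0, -1]] × [-5, 0]ᵀ = [5, 0]ᵀ
Result: (5, 0)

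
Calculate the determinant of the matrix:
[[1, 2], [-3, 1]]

For a 2×2 matrix [[a, b], [c, d]], det = ad - bc
det = (1)(1) - (2)(-3) = 1 - -6 = 7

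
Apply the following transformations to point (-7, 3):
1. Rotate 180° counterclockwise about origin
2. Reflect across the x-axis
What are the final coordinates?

Step 1: Rotate 180° → (7, -3)
Step 2: Reflect across x-axis → (7, 3)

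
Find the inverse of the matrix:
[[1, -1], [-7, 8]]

For [[a,b],[c,d]], inverse = (1/det)·[[d,-b],[-c,a]]
det = (1)(8) - (-1)(-7) = 8 - 7 = 1
Inverse = [[8, 1], [7, 1]]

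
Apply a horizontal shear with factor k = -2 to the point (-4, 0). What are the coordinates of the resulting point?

Shear matrix for horizontal shear with factor k = -2:
[[1, -2], [0, 1]]
Result: (-4, 0) → (-4, 0)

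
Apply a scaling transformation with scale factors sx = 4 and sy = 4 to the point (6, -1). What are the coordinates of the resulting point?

Scaling matrix:
[[4, 0], [0, 4]]
Result: (6 × 4, -1 × 4) = (24, -4)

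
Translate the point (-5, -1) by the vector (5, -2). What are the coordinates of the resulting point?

Translation by (5, -2) (homogeneous matrix [[1, 0, 5], [0, 1, -2], [0, 0, 1]]):
x' = -5 + 5 = 0
y' = -1 + -2 = -3
Result: (0, -3)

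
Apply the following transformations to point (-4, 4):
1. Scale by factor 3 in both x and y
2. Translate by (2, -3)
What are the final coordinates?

Step 1: Scale (-4, 4) by 3 → (-12, 12)
Step 2: Translate by (2, -3) → (-10, 9)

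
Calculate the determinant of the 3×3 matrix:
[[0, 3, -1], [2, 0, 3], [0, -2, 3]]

Expansion along first row:
det = 0·det([[0,3],[-2,3]]) - 3·det([[2,3],[0,3]]) + -1·det([[2,0],[0,-2]])
    = 0·(0·3 - 3·-2) - 3·(2·3 - 3·0) + -1·(2·-2 - 0·0)
    = 0·6 - 3·6 + -1·-4
    = 0 + -18 + 4 = -14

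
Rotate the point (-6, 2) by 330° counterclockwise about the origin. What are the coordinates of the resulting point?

Rotation matrix for 330°: [[cos 330°, -sin 330°], [sin 330°, cos 330°]] ≈ [[0.866025, 0.500000], [-0.500000, 0.866025]]
[[0.866025, 0.500000], [-0.500000, 0.866025]] × [-6, 2]ᵀ ≈ [-4.1962, 4.7321]ᵀ
Result: (-4.1962, 4.7321)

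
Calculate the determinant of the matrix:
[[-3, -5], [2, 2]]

For a 2×2 matrix [[a, b], [c, d]], det = ad - bc
det = (-3)(2) - (-5)(2) = -6 - -10 = 4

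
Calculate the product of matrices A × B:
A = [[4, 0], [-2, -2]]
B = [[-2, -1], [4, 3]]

Matrix multiplication:
C[0][0] = 4×-2 + 0×4 = -8
C[0][1] = 4×-1 + 0×3 = -4
C[1][0] = -2×-2 + -2×4 = -4
C[1][1] = -2×-1 + -2×3 = -4
Result: [[-8, -4], [-4, -4]]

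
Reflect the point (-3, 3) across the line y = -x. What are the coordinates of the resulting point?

Reflection across line y = -x: (-3, 3) → (-3, 3)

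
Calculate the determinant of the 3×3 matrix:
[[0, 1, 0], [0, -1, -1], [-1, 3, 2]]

Expansion along first row:
det = 0·det([[-1,-1],[3,2]]) - 1·det([[0,-1],[-1,2]]) + 0·det([[0,-1],[-1,3]])
    = 0·(-1·2 - -1·3) - 1·(0·2 - -1·-1) + 0·(0·3 - -1·-1)
    = 0·1 - 1·-1 + 0·-1
    = 0 + 1 + 0 = 1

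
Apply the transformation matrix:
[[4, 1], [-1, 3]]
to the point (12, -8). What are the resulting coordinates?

Matrix multiplication:
[[4, 1], [-1, 3]] × [12, -8]ᵀ
= [(4)(12) + (1)(-8), (-1)(12) + (3)(-8)]ᵀ
= [40, -36]ᵀ
Result: (40, -36)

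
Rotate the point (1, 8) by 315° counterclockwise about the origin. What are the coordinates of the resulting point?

Rotation matrix for 315°: [[cos 315°, -sin 315°], [sin 315°, cos 315°]] ≈ [[0.707107, 0.707107], [-0.707107, 0.707107]]
[[0.707107, 0.707107], [-0.707107, 0.707107]] × [1, 8]ᵀ ≈ [6.3640, 4.9497]ᵀ
Result: (6.3640, 4.9497)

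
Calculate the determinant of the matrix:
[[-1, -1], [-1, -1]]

For a 2×2 matrix [[a, b], [c, d]], det = ad - bc
det = (-1)(-1) - (-1)(-1) = 1 - 1 = 0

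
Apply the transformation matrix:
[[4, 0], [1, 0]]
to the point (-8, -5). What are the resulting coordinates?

Matrix multiplication:
[[4, 0], [1, 0]] × [-8, -5]ᵀ
= [(4)(-8) + (0)(-5), (1)(-8) + (0)(-5)]ᵀ
= [-32, -8]ᵀ
Result: (-32, -8)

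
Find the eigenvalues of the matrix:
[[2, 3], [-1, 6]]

Characteristic equation: det(A - λI) = 0
λ² - (trace)λ + (det) = 0
trace = 2 + 6 = 8, det = (2)(6) - (3)(-1) = 15
λ² - (8)λ + (15) = 0
λ = (8 ± √((8)² - 4·(15))) / 2 = (8 ± √4) / 2
Solving: λ = 3, 5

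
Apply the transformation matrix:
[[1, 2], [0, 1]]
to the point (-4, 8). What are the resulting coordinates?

Matrix multiplication:
[[1, 2], [0, 1]] × [-4, 8]ᵀ
= [(1)(-4) + (2)(8), (0)(-4) + (1)(8)]ᵀ
= [12, 8]ᵀ
Result: (12, 8)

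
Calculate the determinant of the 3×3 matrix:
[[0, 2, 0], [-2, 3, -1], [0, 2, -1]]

Expansion along first row:
det = 0·det([[3,-1],[2,-1]]) - 2·det([[-2,-1],[0,-1]]) + 0·det([[-2,3],[0,2]])
    = 0·(3·-1 - -1·2) - 2·(-2·-1 - -1·0) + 0·(-2·2 - 3·0)
    = 0·-1 - 2·2 + 0·-4
    = 0 + -4 + 0 = -4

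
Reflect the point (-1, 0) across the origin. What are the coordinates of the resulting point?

Reflection across origin: (-1, 0) → (1, 0)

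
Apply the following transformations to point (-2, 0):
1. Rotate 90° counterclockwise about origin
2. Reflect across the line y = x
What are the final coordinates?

Step 1: Rotate 90° → (0, -2)
Step 2: Reflect across line y = x → (-2, 0)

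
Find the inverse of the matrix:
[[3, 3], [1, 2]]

For [[a,b],[c,d]], inverse = (1/det)·[[d,-b],[-c,a]]
det = (3)(2) - (3)(1) = 6 - 3 = 3
Inverse = (1/3)·[[2, -3], [-1, 3]]
= [[2/3, -1], [-1/3, 1]]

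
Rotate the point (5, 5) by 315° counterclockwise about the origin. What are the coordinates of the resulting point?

Rotation matrix for 315°: [[cos 315°, -sin 315°], [sin 315°, cos 315°]] ≈ [[0.707107, 0.707107], [-0.707107, 0.707107]]
[[0.707107, 0.707107], [-0.707107, 0.707107]] × [5, 5]ᵀ ≈ [7.0711, 0]ᵀ
Result: (7.0711, 0)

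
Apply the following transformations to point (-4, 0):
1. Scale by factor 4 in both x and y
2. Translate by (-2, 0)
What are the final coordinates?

Step 1: Scale (-4, 0) by 4 → (-16, 0)
Step 2: Translate by (-2, 0) → (-18, 0)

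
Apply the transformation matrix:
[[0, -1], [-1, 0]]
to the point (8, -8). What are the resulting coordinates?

Matrix multiplication:
[[0, -1], [-1, 0]] × [8, -8]ᵀ
= [(0)(8) + (-1)(-8), (-1)(8) + (0)(-8)]ᵀ
= [8, -8]ᵀ
Result: (8, -8)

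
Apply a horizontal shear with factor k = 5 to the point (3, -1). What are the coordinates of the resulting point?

Shear matrix for horizontal shear with factor k = 5:
[[1, 5], [0, 1]]
Result: (3, -1) → (-2, -1)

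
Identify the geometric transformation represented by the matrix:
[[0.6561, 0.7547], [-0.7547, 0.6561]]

This matrix represents: rotation by 311° counterclockwise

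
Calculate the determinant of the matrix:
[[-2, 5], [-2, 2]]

For a 2×2 matrix [[a, b], [c, d]], det = ad - bc
det = (-2)(2) - (5)(-2) = -4 - -10 = 6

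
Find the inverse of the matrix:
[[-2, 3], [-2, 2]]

For [[a,b],[c,d]], inverse = (1/det)·[[d,-b],[-c,a]]
det = (-2)(2) - (3)(-2) = -4 - -6 = 2
Inverse = (1/2)·[[2, -3], [2, -2]]
= [[1, -3/2], [1, -1]]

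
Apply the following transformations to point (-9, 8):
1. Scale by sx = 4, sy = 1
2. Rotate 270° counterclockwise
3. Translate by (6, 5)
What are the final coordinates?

Step 1: Scale → (-36, 8)
Step 2: Rotate 270° → (8, 36)
Step 3: Translate → (14, 41)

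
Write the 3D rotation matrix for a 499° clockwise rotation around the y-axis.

Rotation matrix for clockwise 499° around y-axis:
A clockwise rotation by 499° is a counterclockwise rotation by -499°.
cos(-499°) = -0.7547, sin(-499°) = -0.6561
Result: [[-0.7547, 0, -0.6561], [0, 1, 0], [0.6561, 0, -0.7547]]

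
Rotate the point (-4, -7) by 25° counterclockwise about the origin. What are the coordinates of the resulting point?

Rotation matrix for 25°: [[cos 25°, -sin 25°], [sin 25°, cos 25°]] ≈ [[0.906308, -0.422618], [0.422618, 0.906308]]
[[0.906308, -0.422618], [0.422618, 0.906308]] × [-4, -7]ᵀ ≈ [-0.6669, -8.0346]ᵀ
Result: (-0.6669, -8.0346)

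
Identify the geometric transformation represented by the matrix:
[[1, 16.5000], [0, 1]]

This matrix represents: horizontal shear with factor 16.5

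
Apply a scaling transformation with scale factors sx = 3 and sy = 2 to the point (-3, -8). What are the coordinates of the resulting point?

Scaling matrix:
[[3, 0], [0, 2]]
Result: (-3 × 3, -8 × 2) = (-9, -16)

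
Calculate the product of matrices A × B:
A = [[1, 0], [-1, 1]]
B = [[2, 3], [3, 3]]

Matrix multiplication:
C[0][0] = 1×2 + 0×3 = 2
C[0][1] = 1×3 + 0×3 = 3
C[1][0] = -1×2 + 1×3 = 1
C[1][1] = -1×3 + 1×3 = 0
Result: [[2, 3], [1, 0]]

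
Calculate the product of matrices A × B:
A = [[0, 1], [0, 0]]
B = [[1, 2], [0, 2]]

Matrix multiplication:
C[0][0] = 0×1 + 1×0 = 0
C[0][1] = 0×2 + 1×2 = 2
C[1][0] = 0×1 + 0×0 = 0
C[1][1] = 0×2 + 0×2 = 0
Result: [[0, 2], [0, 0]]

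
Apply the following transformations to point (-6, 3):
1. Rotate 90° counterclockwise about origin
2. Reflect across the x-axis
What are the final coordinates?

Step 1: Rotate 90° → (-3, -6)
Step 2: Reflect across x-axis → (-3, 6)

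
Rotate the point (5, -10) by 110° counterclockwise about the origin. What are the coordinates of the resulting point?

Rotation matrix for 110°: [[cos 110°, -sin 110°], [sin 110°, cos 110°]] ≈ [[-0.342020, -0.939693], [0.939693, -0.342020]]
[[-0.342020, -0.939693], [0.939693, -0.342020]] × [5, -10]ᵀ ≈ [7.6868, 8.1187]ᵀ
Result: (7.6868, 8.1187)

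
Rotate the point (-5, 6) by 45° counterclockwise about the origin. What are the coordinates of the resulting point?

Rotation matrix for 45°: [[cos 45°, -sin 45°], [sin 45°, cos 45°]] ≈ [[0.707107, -0.707107], [0.707107, 0.707107]]
[[0.707107, -0.707107], [0.707107, 0.707107]] × [-5, 6]ᵀ ≈ [-7.7782, 0.7071]ᵀ
Result: (-7.7782, 0.7071)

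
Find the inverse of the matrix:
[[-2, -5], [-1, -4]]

For [[a,b],[c,d]], inverse = (1/det)·[[d,-b],[-c,a]]
det = (-2)(-4) - (-5)(-1) = 8 - 5 = 3
Inverse = (1/3)·[[-4, 5], [1, -2]]
= [[-4/3, 5/3], [1/3, -2/3]]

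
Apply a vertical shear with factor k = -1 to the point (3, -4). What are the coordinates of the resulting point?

Shear matrix for vertical shear with factor k = -1:
[[1, 0], [-1, 1]]
Result: (3, -4) → (3, -7)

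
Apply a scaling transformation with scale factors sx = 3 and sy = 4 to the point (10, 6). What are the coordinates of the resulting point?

Scaling matrix:
[[3, 0], [0, 4]]
Result: (10 × 3, 6 × 4) = (30, 24)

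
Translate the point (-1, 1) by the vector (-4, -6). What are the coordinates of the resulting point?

Translation by (-4, -6) (homogeneous matrix [[1, 0, -4], [0, 1, -6], [0, 0, 1]]):
x' = -1 + -4 = -5
y' = 1 + -6 = -5
Result: (-5, -5)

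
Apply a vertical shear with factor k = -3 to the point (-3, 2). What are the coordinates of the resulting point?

Shear matrix for vertical shear with factor k = -3:
[[1, 0], [-3, 1]]
Result: (-3, 2) → (-3, 11)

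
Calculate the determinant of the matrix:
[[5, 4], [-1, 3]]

For a 2×2 matrix [[a, b], [c, d]], det = ad - bc
det = (5)(3) - (4)(-1) = 15 - -4 = 19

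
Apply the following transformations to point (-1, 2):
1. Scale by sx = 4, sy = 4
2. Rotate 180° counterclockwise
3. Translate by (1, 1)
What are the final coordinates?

Step 1: Scale → (-4, 8)
Step 2: Rotate 180° → (4, -8)
Step 3: Translate → (5, -7)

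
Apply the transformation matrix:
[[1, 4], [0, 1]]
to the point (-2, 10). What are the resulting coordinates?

Matrix multiplication:
[[1, 4], [0, 1]] × [-2, 10]ᵀ
= [(1)(-2) + (4)(10), (0)(-2) + (1)(10)]ᵀ
= [38, 10]ᵀ
Result: (38, 10)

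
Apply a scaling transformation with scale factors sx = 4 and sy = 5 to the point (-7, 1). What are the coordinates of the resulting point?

Scaling matrix:
[[4, 0], [0, 5]]
Result: (-7 × 4, 1 × 5) = (-28, 5)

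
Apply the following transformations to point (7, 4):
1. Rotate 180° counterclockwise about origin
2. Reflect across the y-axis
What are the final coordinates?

Step 1: Rotate 180° → (-7, -4)
Step 2: Reflect across y-axis → (7, -4)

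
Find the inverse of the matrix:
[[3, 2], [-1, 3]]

For [[a,b],[c,d]], inverse = (1/det)·[[d,-b],[-c,a]]
det = (3)(3) - (2)(-1) = 9 - -2 = 11
Inverse = (1/11)·[[3, -2], [1, 3]]
= [[3/11, -2/11], [1/11, 3/11]]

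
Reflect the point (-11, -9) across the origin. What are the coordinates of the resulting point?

Reflection across origin: (-11, -9) → (11, 9)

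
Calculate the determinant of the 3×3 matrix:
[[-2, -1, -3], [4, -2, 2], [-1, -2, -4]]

Expansion along first row:
det = -2·det([[-2,2],[-2,-4]]) - -1·det([[4,2],[-1,-4]]) + -3·det([[4,-2],[-1,-2]])
    = -2·(-2·-4 - 2·-2) - -1·(4·-4 - 2·-1) + -3·(4·-2 - -2·-1)
    = -2·12 - -1·-14 + -3·-10
    = -24 + -14 + 30 = -8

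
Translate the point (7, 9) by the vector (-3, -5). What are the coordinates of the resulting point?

Translation by (-3, -5) (homogeneous matrix [[1, 0, -3], [0, 1, -5], [0, 0, 1]]):
x' = 7 + -3 = 4
y' = 9 + -5 = 4
Result: (4, 4)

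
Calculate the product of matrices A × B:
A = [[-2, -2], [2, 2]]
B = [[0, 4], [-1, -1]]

Matrix multiplication:
C[0][0] = -2×0 + -2×-1 = 2
C[0][1] = -2×4 + -2×-1 = -6
C[1][0] = 2×0 + 2×-1 = -2
C[1][1] = 2×4 + 2×-1 = 6
Result: [[2, -6], [-2, 6]]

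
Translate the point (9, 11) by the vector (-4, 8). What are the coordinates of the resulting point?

Translation by (-4, 8) (homogeneous matrix [[1, 0, -4], [0, 1, 8], [0, 0, 1]]):
x' = 9 + -4 = 5
y' = 11 + 8 = 19
Result: (5, 19)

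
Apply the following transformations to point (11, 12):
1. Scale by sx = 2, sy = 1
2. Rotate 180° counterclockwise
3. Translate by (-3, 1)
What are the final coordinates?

Step 1: Scale → (22, 12)
Step 2: Rotate 180° → (-22, -12)
Step 3: Translate → (-25, -11)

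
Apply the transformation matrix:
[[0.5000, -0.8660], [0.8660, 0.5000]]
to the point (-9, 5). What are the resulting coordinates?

Matrix multiplication:
[[0.5000, -0.8660], [0.8660, 0.5000]] × [-9, 5]ᵀ
= [(0.5000)(-9) + (-0.8660)(5), (0.8660)(-9) + (0.5000)(5)]ᵀ
= [-8.8300, -5.2940]ᵀ
Result: (-8.8300, -5.2940)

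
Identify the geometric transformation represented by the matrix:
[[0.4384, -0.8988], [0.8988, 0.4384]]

This matrix represents: rotation by 64° counterclockwise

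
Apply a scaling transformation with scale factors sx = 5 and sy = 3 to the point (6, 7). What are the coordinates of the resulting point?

Scaling matrix:
[[5, 0], [0, 3]]
Result: (6 × 5, 7 × 3) = (30, 21)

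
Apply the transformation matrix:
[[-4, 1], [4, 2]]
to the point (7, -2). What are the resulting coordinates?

Matrix multiplication:
[[-4, 1], [4, 2]] × [7, -2]ᵀ
= [(-4)(7) + (1)(-2), (4)(7) + (2)(-2)]ᵀ
= [-30, 24]ᵀ
Result: (-30, 24)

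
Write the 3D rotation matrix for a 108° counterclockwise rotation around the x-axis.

Rotation matrix for counterclockwise 108° around x-axis:
cos(108°) = -0.3090, sin(108°) = 0.9511
Result: [[1, 0, 0], [0, -0.3090, -0.9511], [0, 0.9511, -0.3090]]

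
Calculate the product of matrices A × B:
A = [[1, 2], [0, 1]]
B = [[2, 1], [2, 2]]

Matrix multiplication:
C[0][0] = 1×2 + 2×2 = 6
C[0][1] = 1×1 + 2×2 = 5
C[1][0] = 0×2 + 1×2 = 2
C[1][1] = 0×1 + 1×2 = 2
Result: [[6, 5], [2, 2]]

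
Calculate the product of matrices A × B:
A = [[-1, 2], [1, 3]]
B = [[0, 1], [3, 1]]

Matrix multiplication:
C[0][0] = -1×0 + 2×3 = 6
C[0][1] = -1×1 + 2×1 = 1
C[1][0] = 1×0 + 3×3 = 9
C[1][1] = 1×1 + 3×1 = 4
Result: [[6, 1], [9, 4]]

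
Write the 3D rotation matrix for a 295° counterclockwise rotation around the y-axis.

Rotation matrix for counterclockwise 295° around y-axis:
cos(295°) = 0.4226, sin(295°) = -0.9063
Result: [[0.4226, 0, -0.9063], [0, 1, 0], [0.9063, 0, 0.4226]]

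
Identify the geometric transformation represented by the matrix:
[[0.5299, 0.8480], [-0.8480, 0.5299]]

This matrix represents: rotation by 302° counterclockwise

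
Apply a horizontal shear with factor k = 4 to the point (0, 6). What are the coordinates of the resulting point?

Shear matrix for horizontal shear with factor k = 4:
[[1, 4], [0, 1]]
Result: (0, 6) → (24, 6)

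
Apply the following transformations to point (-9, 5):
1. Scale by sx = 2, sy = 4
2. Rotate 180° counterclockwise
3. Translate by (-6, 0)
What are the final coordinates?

Step 1: Scale → (-18, 20)
Step 2: Rotate 180° → (18, -20)
Step 3: Translate → (12, -20)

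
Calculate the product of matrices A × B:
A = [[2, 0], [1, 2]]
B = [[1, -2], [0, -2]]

Matrix multiplication:
C[0][0] = 2×1 + 0×0 = 2
C[0][1] = 2×-2 + 0×-2 = -4
C[1][0] = 1×1 + 2×0 = 1
C[1][1] = 1×-2 + 2×-2 = -6
Result: [[2, -4], [1, -6]]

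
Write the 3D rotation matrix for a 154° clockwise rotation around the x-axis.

Rotation matrix for clockwise 154° around x-axis:
A clockwise rotation by 154° is a counterclockwise rotation by -154°.
cos(-154°) = -0.8988, sin(-154°) = -0.4384
Result: [[1, 0, 0], [0, -0.8988, 0.4384], [0, -0.4384, -0.8988]]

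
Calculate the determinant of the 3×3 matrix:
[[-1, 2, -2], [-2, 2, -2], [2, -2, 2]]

Expansion along first row:
det = -1·det([[2,-2],[-2,2]]) - 2·det([[-2,-2],[2,2]]) + -2·det([[-2,2],[2,-2]])
    = -1·(2·2 - -2·-2) - 2·(-2·2 - -2·2) + -2·(-2·-2 - 2·2)
    = -1·0 - 2·0 + -2·0
    = 0 + 0 + 0 = 0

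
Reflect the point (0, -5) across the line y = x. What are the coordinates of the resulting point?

Reflection across line y = x: (0, -5) → (-5, 0)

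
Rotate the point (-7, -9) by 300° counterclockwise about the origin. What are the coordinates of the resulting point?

Rotation matrix for 300°: [[cos 300°, -sin 300°], [sin 300°, cos 300°]] ≈ [[0.500000, 0.866025], [-0.866025, 0.500000]]
[[0.500000, 0.866025], [-0.866025, 0.500000]] × [-7, -9]ᵀ ≈ [-11.2942, 1.5622]ᵀ
Result: (-11.2942, 1.5622)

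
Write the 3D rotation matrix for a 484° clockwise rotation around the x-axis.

Rotation matrix for clockwise 484° around x-axis:
A clockwise rotation by 484° is a counterclockwise rotation by -484°.
cos(-484°) = -0.5592, sin(-484°) = -0.8290
Result: [[1, 0, 0], [0, -0.5592, 0.8290], [0, -0.8290, -0.5592]]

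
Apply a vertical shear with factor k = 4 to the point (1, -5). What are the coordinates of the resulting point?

Shear matrix for vertical shear with factor k = 4:
[[1, 0], [4, 1]]
Result: (1, -5) → (1, -1)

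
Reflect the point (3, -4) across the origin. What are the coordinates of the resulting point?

Reflection across origin: (3, -4) → (-3, 4)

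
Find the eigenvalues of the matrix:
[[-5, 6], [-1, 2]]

Characteristic equation: det(A - λI) = 0
λ² - (trace)λ + (det) = 0
trace = -5 + 2 = -3, det = (-5)(2) - (6)(-1) = -4
λ² - (-3)λ + (-4) = 0
λ = (-3 ± √((-3)² - 4·(-4))) / 2 = (-3 ± √25) / 2
Solving: λ = -4, 1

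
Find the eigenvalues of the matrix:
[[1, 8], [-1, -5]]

Characteristic equation: det(A - λI) = 0
λ² - (trace)λ + (det) = 0
trace = 1 + -5 = -4, det = (1)(-5) - (8)(-1) = 3
λ² - (-4)λ + (3) = 0
λ = (-4 ± √((-4)² - 4·(3))) / 2 = (-4 ± √4) / 2
Solving: λ = -3, -1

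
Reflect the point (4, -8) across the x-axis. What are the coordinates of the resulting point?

Reflection across x-axis: (4, -8) → (4, 8)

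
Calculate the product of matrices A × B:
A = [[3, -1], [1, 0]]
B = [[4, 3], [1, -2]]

Matrix multiplication:
C[0][0] = 3×4 + -1×1 = 11
C[0][1] = 3×3 + -1×-2 = 11
C[1][0] = 1×4 + 0×1 = 4
C[1][1] = 1×3 + 0×-2 = 3
Result: [[11, 11], [4, 3]]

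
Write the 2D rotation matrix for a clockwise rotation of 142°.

Rotation matrix formula: [[cos θ, -sin θ], [sin θ, cos θ]]
A clockwise rotation by 142° is equivalent to a counterclockwise rotation by -142°.
For θ = -142°:
cos(-142°) = -0.7880
sin(-142°) = -0.6157
Result: [[-0.7880, 0.6157], [-0.6157, -0.7880]]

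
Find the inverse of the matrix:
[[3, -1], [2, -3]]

For [[a,b],[c,d]], inverse = (1/det)·[[d,-b],[-c,a]]
det = (3)(-3) - (-1)(2) = -9 - -2 = -7
Inverse = (1/-7)·[[-3, 1], [-2, 3]]
= [[3/7, -1/7], [2/7, -3/7]]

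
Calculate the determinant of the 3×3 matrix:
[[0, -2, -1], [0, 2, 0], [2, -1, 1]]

Expansion along first row:
det = 0·det([[2,0],[-1,1]]) - -2·det([[0,0],[2,1]]) + -1·det([[0,2],[2,-1]])
    = 0·(2·1 - 0·-1) - -2·(0·1 - 0·2) + -1·(0·-1 - 2·2)
    = 0·2 - -2·0 + -1·-4
    = 0 + 0 + 4 = 4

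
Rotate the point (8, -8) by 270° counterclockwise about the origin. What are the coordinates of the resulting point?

Rotation matrix for 270°: [[cos 270°, -sin 270°], [sin 270°, cos 270°]] = [[0, 1], [-1, 0]]
[[0, 1], [-1, 0]] × [8, -8]ᵀ = [-8, -8]ᵀ
Result: (-8, -8)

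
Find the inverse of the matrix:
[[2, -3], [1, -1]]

For [[a,b],[c,d]], inverse = (1/det)·[[d,-b],[-c,a]]
det = (2)(-1) - (-3)(1) = -2 - -3 = 1
Inverse = [[-1, 3], [-1, 2]]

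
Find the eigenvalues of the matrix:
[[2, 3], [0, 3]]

Characteristic equation: det(A - λI) = 0
λ² - (trace)λ + (det) = 0
trace = 2 + 3 = 5, det = (2)(3) - (3)(0) = 6
λ² - (5)λ + (6) = 0
λ = (5 ± √((5)² - 4·(6))) / 2 = (5 ± √1) / 2
Solving: λ = 2, 3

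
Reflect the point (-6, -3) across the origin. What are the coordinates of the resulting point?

Reflection across origin: (-6, -3) → (6, 3)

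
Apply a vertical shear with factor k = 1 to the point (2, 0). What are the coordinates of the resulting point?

Shear matrix for vertical shear with factor k = 1:
[[1, 0], [1, 1]]
Result: (2, 0) → (2, 2)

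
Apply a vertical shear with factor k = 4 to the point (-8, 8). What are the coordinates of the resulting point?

Shear matrix for vertical shear with factor k = 4:
[[1, 0], [4, 1]]
Result: (-8, 8) → (-8, -24)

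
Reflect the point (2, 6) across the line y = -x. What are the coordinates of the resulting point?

Reflection across line y = -x: (2, 6) → (-6, -2)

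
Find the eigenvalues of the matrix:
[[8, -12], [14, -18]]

Characteristic equation: det(A - λI) = 0
λ² - (trace)λ + (det) = 0
trace = 8 + -18 = -10, det = (8)(-18) - (-12)(14) = 24
λ² - (-10)λ + (24) = 0
λ = (-10 ± √((-10)² - 4·(24))) / 2 = (-10 ± √4) / 2
Solving: λ = -6, -4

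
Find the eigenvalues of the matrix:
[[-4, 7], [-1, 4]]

Characteristic equation: det(A - λI) = 0
λ² - (trace)λ + (det) = 0
trace = -4 + 4 = 0, det = (-4)(4) - (7)(-1) = -9
λ² - (0)λ + (-9) = 0
λ = (0 ± √((0)² - 4·(-9))) / 2 = (0 ± √36) / 2
Solving: λ = -3, 3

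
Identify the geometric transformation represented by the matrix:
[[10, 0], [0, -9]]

This matrix represents: non-uniform scaling by sx = 10, sy = -9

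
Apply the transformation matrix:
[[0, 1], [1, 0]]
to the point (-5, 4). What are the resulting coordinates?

Matrix multiplication:
[[0, 1], [1, 0]] × [-5, 4]ᵀ
= [(0)(-5) + (1)(4), (1)(-5) + (0)(4)]ᵀ
= [4, -5]ᵀ
Result: (4, -5)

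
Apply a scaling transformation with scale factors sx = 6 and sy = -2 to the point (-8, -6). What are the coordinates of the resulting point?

Scaling matrix:
[[6, 0], [0, -2]]
Result: (-8 × 6, -6 × -2) = (-48, 12)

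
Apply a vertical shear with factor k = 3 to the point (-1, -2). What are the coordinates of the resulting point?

Shear matrix for vertical shear with factor k = 3:
[[1, 0], [3, 1]]
Result: (-1, -2) → (-1, -5)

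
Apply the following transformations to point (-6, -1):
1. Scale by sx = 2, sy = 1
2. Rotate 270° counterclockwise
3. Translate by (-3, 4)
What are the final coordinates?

Step 1: Scale → (-12, -1)
Step 2: Rotate 270° → (-1, 12)
Step 3: Translate → (-4, 16)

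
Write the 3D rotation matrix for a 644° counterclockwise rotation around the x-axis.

Rotation matrix for counterclockwise 644° around x-axis:
cos(644°) = 0.2419, sin(644°) = -0.9703
Result: [[1, 0, 0], [0, 0.2419, 0.9703], [0, -0.9703, 0.2419]]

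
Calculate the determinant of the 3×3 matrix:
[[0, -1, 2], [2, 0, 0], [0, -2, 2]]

Expansion along first row:
det = 0·det([[0,0],[-2,2]]) - -1·det([[2,0],[0,2]]) + 2·det([[2,0],[0,-2]])
    = 0·(0·2 - 0·-2) - -1·(2·2 - 0·0) + 2·(2·-2 - 0·0)
    = 0·0 - -1·4 + 2·-4
    = 0 + 4 + -8 = -4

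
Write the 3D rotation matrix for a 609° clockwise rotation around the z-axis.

Rotation matrix for clockwise 609° around z-axis:
A clockwise rotation by 609° is a counterclockwise rotation by -609°.
cos(-609°) = -0.3584, sin(-609°) = 0.9336
Result: [[-0.3584, -0.9336, 0], [0.9336, -0.3584, 0], [0, 0, 1]]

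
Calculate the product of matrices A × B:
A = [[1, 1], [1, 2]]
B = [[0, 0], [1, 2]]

Matrix multiplication:
C[0][0] = 1×0 + 1×1 = 1
C[0][1] = 1×0 + 1×2 = 2
C[1][0] = 1×0 + 2×1 = 2
C[1][1] = 1×0 + 2×2 = 4
Result: [[1, 2], [2, 4]]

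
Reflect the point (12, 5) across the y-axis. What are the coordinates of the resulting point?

Reflection across y-axis: (12, 5) → (-12, 5)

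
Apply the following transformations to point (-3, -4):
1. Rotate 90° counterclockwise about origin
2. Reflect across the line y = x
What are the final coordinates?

Step 1: Rotate 90° → (4, -3)
Step 2: Reflect across line y = x → (-3, 4)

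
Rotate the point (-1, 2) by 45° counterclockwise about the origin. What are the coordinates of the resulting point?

Rotation matrix for 45°: [[cos 45°, -sin 45°], [sin 45°, cos 45°]] ≈ [[0.707107, -0.707107], [0.707107, 0.707107]]
[[0.707107, -0.707107], [0.707107, 0.707107]] × [-1, 2]ᵀ ≈ [-2.1213, 0.7071]ᵀ
Result: (-2.1213, 0.7071)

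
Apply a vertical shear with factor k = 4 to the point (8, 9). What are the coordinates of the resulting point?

Shear matrix for vertical shear with factor k = 4:
[[1, 0], [4, 1]]
Result: (8, 9) → (8, 41)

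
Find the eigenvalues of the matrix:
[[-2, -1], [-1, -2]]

Characteristic equation: det(A - λI) = 0
λ² - (trace)λ + (det) = 0
trace = -2 + -2 = -4, det = (-2)(-2) - (-1)(-1) = 3
λ² - (-4)λ + (3) = 0
λ = (-4 ± √((-4)² - 4·(3))) / 2 = (-4 ± √4) / 2
Solving: λ = -3, -1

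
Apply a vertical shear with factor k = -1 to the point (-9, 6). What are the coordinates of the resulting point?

Shear matrix for vertical shear with factor k = -1:
[[1, 0], [-1, 1]]
Result: (-9, 6) → (-9, 15)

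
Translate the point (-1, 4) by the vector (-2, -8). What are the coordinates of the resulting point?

Translation by (-2, -8) (homogeneous matrix [[1, 0, -2], [0, 1, -8], [0, 0, 1]]):
x' = -1 + -2 = -3
y' = 4 + -8 = -4
Result: (-3, -4)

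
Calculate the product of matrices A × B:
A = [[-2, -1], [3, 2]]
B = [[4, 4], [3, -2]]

Matrix multiplication:
C[0][0] = -2×4 + -1×3 = -11
C[0][1] = -2×4 + -1×-2 = -6
C[1][0] = 3×4 + 2×3 = 18
C[1][1] = 3×4 + 2×-2 = 8
Result: [[-11, -6], [18, 8]]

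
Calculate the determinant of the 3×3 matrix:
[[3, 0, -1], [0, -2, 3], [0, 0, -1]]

Expansion along first row:
det = 3·det([[-2,3],[0,-1]]) - 0·det([[0,3],[0,-1]]) + -1·det([[0,-2],[0,0]])
    = 3·(-2·-1 - 3·0) - 0·(0·-1 - 3·0) + -1·(0·0 - -2·0)
    = 3·2 - 0·0 + -1·0
    = 6 + 0 + 0 = 6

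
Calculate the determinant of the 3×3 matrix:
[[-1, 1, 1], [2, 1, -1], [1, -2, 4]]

Expansion along first row:
det = -1·det([[1,-1],[-2,4]]) - 1·det([[2,-1],[1,4]]) + 1·det([[2,1],[1,-2]])
    = -1·(1·4 - -1·-2) - 1·(2·4 - -1·1) + 1·(2·-2 - 1·1)
    = -1·2 - 1·9 + 1·-5
    = -2 + -9 + -5 = -16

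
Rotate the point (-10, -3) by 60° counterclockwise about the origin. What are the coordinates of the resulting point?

Rotation matrix for 60°: [[cos 60°, -sin 60°], [sin 60°, cos 60°]] ≈ [[0.500000, -0.866025], [0.866025, 0.500000]]
[[0.500000, -0.866025], [0.866025, 0.500000]] × [-10, -3]ᵀ ≈ [-2.4019, -10.1603]ᵀ
Result: (-2.4019, -10.1603)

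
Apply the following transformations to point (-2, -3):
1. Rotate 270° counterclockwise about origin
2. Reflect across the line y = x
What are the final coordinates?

Step 1: Rotate 270° → (-3, 2)
Step 2: Reflect across line y = x → (2, -3)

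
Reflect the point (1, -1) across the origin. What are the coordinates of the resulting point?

Reflection across origin: (1, -1) → (-1, 1)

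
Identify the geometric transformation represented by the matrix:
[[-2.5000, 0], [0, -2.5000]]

This matrix represents: uniform scaling by factor -2.5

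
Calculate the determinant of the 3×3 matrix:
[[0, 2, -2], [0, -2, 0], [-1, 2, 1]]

Expansion along first row:
det = 0·det([[-2,0],[2,1]]) - 2·det([[0,0],[-1,1]]) + -2·det([[0,-2],[-1,2]])
    = 0·(-2·1 - 0·2) - 2·(0·1 - 0·-1) + -2·(0·2 - -2·-1)
    = 0·-2 - 2·0 + -2·-2
    = 0 + 0 + 4 = 4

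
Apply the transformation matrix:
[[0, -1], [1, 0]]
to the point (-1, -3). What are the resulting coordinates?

Matrix multiplication:
[[0, -1], [1, 0]] × [-1, -3]ᵀ
= [(0)(-1) + (-1)(-3), (1)(-1) + (0)(-3)]ᵀ
= [3, -1]ᵀ
Result: (3, -1)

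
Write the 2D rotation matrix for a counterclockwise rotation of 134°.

Rotation matrix formula: [[cos θ, -sin θ], [sin θ, cos θ]]
For θ = 134°:
cos(134°) = -0.6947
sin(134°) = 0.7193
Result: [[-0.6947, -0.7193], [0.7193, -0.6947]]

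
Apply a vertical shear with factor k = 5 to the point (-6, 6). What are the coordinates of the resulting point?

Shear matrix for vertical shear with factor k = 5:
[[1, 0], [5, 1]]
Result: (-6, 6) → (-6, -24)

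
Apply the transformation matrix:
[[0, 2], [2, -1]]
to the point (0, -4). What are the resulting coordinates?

Matrix multiplication:
[[0, 2], [2, -1]] × [0, -4]ᵀ
= [(0)(0) + (2)(-4), (2)(0) + (-1)(-4)]ᵀ
= [-8, 4]ᵀ
Result: (-8, 4)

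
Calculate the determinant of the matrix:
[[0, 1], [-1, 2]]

For a 2×2 matrix [[a, b], [c, d]], det = ad - bc
det = (0)(2) - (1)(-1) = 0 - -1 = 1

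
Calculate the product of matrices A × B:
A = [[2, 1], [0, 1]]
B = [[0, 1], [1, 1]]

Matrix multiplication:
C[0][0] = 2×0 + 1×1 = 1
C[0][1] = 2×1 + 1×1 = 3
C[1][0] = 0×0 + 1×1 = 1
C[1][1] = 0×1 + 1×1 = 1
Result: [[1, 3], [1, 1]]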